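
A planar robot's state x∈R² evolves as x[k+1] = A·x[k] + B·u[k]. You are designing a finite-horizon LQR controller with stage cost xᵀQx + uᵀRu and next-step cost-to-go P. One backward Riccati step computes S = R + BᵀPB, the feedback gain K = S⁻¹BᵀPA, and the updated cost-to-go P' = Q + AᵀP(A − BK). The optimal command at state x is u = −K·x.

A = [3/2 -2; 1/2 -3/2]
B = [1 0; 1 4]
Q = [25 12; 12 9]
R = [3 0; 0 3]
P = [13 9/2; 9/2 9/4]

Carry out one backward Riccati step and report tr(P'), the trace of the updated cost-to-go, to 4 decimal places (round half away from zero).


45.4438

BᵀP = [17.5000 6.7500; 18.0000 9.0000]
S = R + BᵀPB = [3 0; 0 3] + [24.2500 27.0000; 27.0000 36.0000] = [27.2500 27.0000; 27.0000 39.0000]
BᵀPA = [29.6250 -45.1250; 31.5000 -49.5000]
K = S⁻¹·BᵀPA = [0.9135 -1.2685; 0.1753 -0.3910]
A−BK = [0.5865 -0.7315; -1.1146 1.3326]
AᵀP(A−BK) = [3.9792 -5.4152; -5.4152 7.4646]
P' = Q + AᵀP(A−BK) = [28.9792 6.5848; 6.5848 16.4646]
tr(P') = 45.4438


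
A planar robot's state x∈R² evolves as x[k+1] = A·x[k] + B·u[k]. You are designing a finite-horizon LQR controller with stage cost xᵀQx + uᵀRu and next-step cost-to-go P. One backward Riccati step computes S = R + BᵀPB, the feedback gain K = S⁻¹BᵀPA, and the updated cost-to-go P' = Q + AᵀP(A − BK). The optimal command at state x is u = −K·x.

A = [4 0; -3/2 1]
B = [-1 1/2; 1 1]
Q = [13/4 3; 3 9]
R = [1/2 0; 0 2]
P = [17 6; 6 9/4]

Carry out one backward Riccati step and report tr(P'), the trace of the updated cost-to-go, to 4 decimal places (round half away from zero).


22.1559

BᵀP = [-11.0000 -3.7500; 14.5000 5.2500]
S = R + BᵀPB = [1/2 0; 0 2] + [7.2500 -9.2500; -9.2500 12.5000] = [7.7500 -9.2500; -9.2500 14.5000]
BᵀPA = [-38.3750 -3.7500; 50.1250 5.2500]
K = S⁻¹·BᵀPA = [-3.4604 -0.2168; 1.2494 0.2238]
A−BK = [-0.0851 -0.3287; 0.7110 0.9930]
AᵀP(A−BK) = [9.6436 1.0892; 1.0892 0.2622]
P' = Q + AᵀP(A−BK) = [12.8936 4.0892; 4.0892 9.2622]
tr(P') = 22.1559


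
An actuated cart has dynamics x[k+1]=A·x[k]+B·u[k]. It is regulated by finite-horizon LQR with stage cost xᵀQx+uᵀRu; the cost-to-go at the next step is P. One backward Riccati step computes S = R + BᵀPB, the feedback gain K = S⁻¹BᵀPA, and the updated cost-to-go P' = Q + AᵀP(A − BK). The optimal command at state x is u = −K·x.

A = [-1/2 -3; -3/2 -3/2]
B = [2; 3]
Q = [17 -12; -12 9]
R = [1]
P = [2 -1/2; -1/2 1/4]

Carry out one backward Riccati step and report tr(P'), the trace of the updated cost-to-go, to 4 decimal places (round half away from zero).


BᵀP = [2.5000 -0.2500]
S = R + BᵀPB = [1] + [4.2500] = [5.2500]
BᵀPA = [-0.8750 -7.1250]
K = S⁻¹·BᵀPA = [-0.1667 -1.3571]
A−BK = [-0.1667 -0.2857; -1.0000 2.5714]
AᵀP(A−BK) = [0.1667 -0.2500; -0.2500 4.3929]
P' = Q + AᵀP(A−BK) = [17.1667 -12.2500; -12.2500 13.3929]
tr(P') = 30.5595

30.5595


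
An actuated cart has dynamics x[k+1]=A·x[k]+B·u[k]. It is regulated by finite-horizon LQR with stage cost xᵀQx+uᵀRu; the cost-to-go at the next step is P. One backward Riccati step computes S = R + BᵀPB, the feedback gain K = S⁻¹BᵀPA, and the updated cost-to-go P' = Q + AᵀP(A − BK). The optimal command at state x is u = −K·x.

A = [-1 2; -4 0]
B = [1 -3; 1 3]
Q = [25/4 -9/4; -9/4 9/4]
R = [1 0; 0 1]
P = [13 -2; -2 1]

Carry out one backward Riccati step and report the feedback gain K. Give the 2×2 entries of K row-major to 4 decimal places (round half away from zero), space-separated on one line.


BᵀP = [11.0000 -1.0000; -45.0000 9.0000]
S = R + BᵀPB = [1 0; 0 1] + [10.0000 -36.0000; -36.0000 162.0000] = [11.0000 -36.0000; -36.0000 163.0000]
BᵀPA = [-7.0000 22.0000; 9.0000 -90.0000]
K = S⁻¹·BᵀPA = [-1.6439 0.6962; -0.3078 -0.3984]
A−BK = [-0.2797 0.1087; -1.4326 0.4990]
AᵀP(A−BK) = [4.2636 -1.5412; -1.5412 0.8290]
P' = Q + AᵀP(A−BK) = [10.5136 -3.7912; -3.7912 3.0790]
tr(P') = 13.5926

-1.6439 0.6962 -0.3078 -0.3984


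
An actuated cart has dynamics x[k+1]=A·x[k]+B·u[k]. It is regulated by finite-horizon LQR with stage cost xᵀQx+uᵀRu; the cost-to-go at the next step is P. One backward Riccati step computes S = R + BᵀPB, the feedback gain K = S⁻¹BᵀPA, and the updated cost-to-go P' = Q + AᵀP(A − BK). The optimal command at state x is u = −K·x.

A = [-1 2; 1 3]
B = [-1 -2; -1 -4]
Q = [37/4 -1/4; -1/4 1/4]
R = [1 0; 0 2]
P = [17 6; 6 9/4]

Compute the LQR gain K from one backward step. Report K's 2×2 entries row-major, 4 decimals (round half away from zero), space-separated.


0.2066 -0.5503 0.1024 -0.6709

BᵀP = [-23.0000 -8.2500; -58.0000 -21.0000]
S = R + BᵀPB = [1 0; 0 2] + [31.2500 79.0000; 79.0000 200.0000] = [32.2500 79.0000; 79.0000 202.0000]
BᵀPA = [14.7500 -70.7500; 37.0000 -179.0000]
K = S⁻¹·BᵀPA = [0.2066 -0.5503; 0.1024 -0.6709]
A−BK = [-0.5887 0.1079; 1.6161 -0.2340]
AᵀP(A−BK) = [0.4150 -0.3090; -0.3090 1.2212]
P' = Q + AᵀP(A−BK) = [9.6650 -0.5590; -0.5590 1.4712]
tr(P') = 11.1362


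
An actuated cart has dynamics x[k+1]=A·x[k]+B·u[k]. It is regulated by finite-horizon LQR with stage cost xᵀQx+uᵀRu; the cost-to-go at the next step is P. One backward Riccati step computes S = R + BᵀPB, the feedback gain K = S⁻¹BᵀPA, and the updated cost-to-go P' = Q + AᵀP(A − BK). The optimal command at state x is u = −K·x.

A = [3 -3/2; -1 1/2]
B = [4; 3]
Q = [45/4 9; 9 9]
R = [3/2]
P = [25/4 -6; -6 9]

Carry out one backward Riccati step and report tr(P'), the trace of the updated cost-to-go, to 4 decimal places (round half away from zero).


BᵀP = [7.0000 3.0000]
S = R + BᵀPB = [3/2] + [37.0000] = [38.5000]
BᵀPA = [18.0000 -9.0000]
K = S⁻¹·BᵀPA = [0.4675 -0.2338]
A−BK = [1.1299 -0.5649; -2.4026 1.2013]
AᵀP(A−BK) = [92.8344 -46.4172; -46.4172 23.2086]
P' = Q + AᵀP(A−BK) = [104.0844 -37.4172; -37.4172 32.2086]
tr(P') = 136.2930

136.2930


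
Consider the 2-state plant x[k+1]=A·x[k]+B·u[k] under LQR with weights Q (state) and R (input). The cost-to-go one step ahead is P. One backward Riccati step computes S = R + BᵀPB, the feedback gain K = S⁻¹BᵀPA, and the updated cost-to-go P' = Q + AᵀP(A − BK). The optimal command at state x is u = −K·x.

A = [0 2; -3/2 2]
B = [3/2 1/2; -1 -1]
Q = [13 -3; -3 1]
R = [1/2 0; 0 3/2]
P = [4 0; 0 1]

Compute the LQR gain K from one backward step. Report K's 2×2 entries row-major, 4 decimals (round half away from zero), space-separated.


BᵀP = [6.0000 -1.0000; 2.0000 -1.0000]
S = R + BᵀPB = [1/2 0; 0 3/2] + [10.0000 4.0000; 4.0000 2.0000] = [10.5000 4.0000; 4.0000 3.5000]
BᵀPA = [1.5000 10.0000; 1.5000 2.0000]
K = S⁻¹·BᵀPA = [-0.0361 1.3012; 0.4699 -0.9157]
A−BK = [-0.1807 0.5060; -1.0663 2.3855]
AᵀP(A−BK) = [1.5994 -3.5783; -3.5783 8.8193]
P' = Q + AᵀP(A−BK) = [14.5994 -6.5783; -6.5783 9.8193]
tr(P') = 24.4187

-0.0361 1.3012 0.4699 -0.9157


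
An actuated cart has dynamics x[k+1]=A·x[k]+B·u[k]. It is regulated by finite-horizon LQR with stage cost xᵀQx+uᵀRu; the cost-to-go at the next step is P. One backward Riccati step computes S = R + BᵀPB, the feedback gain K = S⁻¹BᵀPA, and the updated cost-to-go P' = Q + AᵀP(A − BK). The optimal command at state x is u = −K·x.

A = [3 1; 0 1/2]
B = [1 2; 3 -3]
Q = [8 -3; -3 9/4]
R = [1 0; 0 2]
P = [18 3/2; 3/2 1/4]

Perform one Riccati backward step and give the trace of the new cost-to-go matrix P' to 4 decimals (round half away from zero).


13.5075

BᵀP = [22.5000 2.2500; 31.5000 2.2500]
S = R + BᵀPB = [1 0; 0 2] + [29.2500 38.2500; 38.2500 56.2500] = [30.2500 38.2500; 38.2500 58.2500]
BᵀPA = [67.5000 23.6250; 94.5000 32.6250]
K = S⁻¹·BᵀPA = [1.0610 0.4289; 0.9256 0.2784]
A−BK = [0.0878 0.0142; -0.4064 0.0485]
AᵀP(A−BK) = [2.9122 0.9858; 0.9858 0.3453]
P' = Q + AᵀP(A−BK) = [10.9122 -2.0142; -2.0142 2.5953]
tr(P') = 13.5075


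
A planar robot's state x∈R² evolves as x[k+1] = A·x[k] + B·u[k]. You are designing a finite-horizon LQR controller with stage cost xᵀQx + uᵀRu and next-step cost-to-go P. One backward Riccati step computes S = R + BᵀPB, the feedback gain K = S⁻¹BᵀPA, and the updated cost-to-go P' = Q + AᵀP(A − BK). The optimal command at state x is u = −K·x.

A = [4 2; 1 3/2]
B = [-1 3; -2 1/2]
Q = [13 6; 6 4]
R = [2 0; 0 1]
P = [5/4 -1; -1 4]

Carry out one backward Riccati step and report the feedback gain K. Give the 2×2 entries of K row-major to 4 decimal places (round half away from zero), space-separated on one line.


-0.1680 -0.5557 1.1502 0.4200

BᵀP = [0.7500 -7.0000; 3.2500 -1.0000]
S = R + BᵀPB = [2 0; 0 1] + [13.2500 -1.2500; -1.2500 9.2500] = [15.2500 -1.2500; -1.2500 10.2500]
BᵀPA = [-4.0000 -9.0000; 12.0000 5.0000]
K = S⁻¹·BᵀPA = [-0.1680 -0.5557; 1.1502 0.4200]
A−BK = [0.3813 0.1842; 0.0889 0.1785]
AᵀP(A−BK) = [1.5250 0.7367; 0.7367 0.8982]
P' = Q + AᵀP(A−BK) = [14.5250 6.7367; 6.7367 4.8982]
tr(P') = 19.4233


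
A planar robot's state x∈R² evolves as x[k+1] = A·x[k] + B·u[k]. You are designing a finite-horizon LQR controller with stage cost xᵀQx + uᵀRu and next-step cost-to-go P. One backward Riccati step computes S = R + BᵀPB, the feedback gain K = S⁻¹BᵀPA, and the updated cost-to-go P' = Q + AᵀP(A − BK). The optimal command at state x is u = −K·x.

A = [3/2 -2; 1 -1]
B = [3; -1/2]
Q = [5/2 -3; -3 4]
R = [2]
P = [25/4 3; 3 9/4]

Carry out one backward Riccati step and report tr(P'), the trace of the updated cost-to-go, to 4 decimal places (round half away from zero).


12.1475

BᵀP = [17.2500 7.8750]
S = R + BᵀPB = [2] + [47.8125] = [49.8125]
BᵀPA = [33.7500 -42.3750]
K = S⁻¹·BᵀPA = [0.6775 -0.8507]
A−BK = [-0.5326 0.5521; 1.3388 -1.4253]
AᵀP(A−BK) = [2.4455 -2.7892; -2.7892 3.2020]
P' = Q + AᵀP(A−BK) = [4.9455 -5.7892; -5.7892 7.2020]
tr(P') = 12.1475


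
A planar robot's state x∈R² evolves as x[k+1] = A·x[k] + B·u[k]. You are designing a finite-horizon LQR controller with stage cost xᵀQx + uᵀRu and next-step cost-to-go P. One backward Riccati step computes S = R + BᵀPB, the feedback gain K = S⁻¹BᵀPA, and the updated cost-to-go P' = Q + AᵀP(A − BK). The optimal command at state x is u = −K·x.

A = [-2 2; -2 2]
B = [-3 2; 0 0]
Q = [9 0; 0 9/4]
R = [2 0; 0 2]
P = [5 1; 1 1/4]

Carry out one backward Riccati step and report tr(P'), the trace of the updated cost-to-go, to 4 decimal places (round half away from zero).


BᵀP = [-15.0000 -3.0000; 10.0000 2.0000]
S = R + BᵀPB = [2 0; 0 2] + [45.0000 -30.0000; -30.0000 20.0000] = [47.0000 -30.0000; -30.0000 22.0000]
BᵀPA = [36.0000 -36.0000; -24.0000 24.0000]
K = S⁻¹·BᵀPA = [0.5373 -0.5373; -0.3582 0.3582]
A−BK = [0.3284 -0.3284; -2.0000 2.0000]
AᵀP(A−BK) = [1.0597 -1.0597; -1.0597 1.0597]
P' = Q + AᵀP(A−BK) = [10.0597 -1.0597; -1.0597 3.3097]
tr(P') = 13.3694

13.3694


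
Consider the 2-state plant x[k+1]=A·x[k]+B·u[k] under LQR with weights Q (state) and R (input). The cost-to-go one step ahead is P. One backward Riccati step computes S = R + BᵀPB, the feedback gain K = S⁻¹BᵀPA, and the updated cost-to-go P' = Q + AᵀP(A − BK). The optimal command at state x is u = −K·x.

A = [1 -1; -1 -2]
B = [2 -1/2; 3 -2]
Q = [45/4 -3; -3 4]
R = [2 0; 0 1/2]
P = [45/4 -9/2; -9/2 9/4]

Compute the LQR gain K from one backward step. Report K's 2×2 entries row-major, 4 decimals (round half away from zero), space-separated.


0.8491 -0.3396 1.6981 0.3396

BᵀP = [9.0000 -2.2500; 3.3750 -2.2500]
S = R + BᵀPB = [2 0; 0 1/2] + [11.2500 0.0000; 0.0000 2.8125] = [13.2500 0.0000; 0.0000 3.3125]
BᵀPA = [11.2500 -4.5000; 5.6250 1.1250]
K = S⁻¹·BᵀPA = [0.8491 -0.3396; 1.6981 0.3396]
A−BK = [0.1509 -0.1509; -0.1509 -0.3019]
AᵀP(A−BK) = [3.3962 -0.3396; -0.3396 0.3396]
P' = Q + AᵀP(A−BK) = [14.6462 -3.3396; -3.3396 4.3396]
tr(P') = 18.9858


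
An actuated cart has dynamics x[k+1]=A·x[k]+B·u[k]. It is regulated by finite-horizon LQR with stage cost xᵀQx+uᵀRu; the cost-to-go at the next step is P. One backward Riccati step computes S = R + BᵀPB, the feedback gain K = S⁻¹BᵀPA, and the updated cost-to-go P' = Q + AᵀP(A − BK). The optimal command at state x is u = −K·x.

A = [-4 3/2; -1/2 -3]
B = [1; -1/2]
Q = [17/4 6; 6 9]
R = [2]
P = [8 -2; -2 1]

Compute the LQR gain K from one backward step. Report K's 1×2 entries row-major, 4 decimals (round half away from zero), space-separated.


BᵀP = [9.0000 -2.5000]
S = R + BᵀPB = [2] + [10.2500] = [12.2500]
BᵀPA = [-34.7500 21.0000]
K = S⁻¹·BᵀPA = [-2.8367 1.7143]
A−BK = [-1.1633 -0.2143; -1.9184 -2.1429]
AᵀP(A−BK) = [21.6735 -9.4286; -9.4286 9.0000]
P' = Q + AᵀP(A−BK) = [25.9235 -3.4286; -3.4286 18.0000]
tr(P') = 43.9235

-2.8367 1.7143


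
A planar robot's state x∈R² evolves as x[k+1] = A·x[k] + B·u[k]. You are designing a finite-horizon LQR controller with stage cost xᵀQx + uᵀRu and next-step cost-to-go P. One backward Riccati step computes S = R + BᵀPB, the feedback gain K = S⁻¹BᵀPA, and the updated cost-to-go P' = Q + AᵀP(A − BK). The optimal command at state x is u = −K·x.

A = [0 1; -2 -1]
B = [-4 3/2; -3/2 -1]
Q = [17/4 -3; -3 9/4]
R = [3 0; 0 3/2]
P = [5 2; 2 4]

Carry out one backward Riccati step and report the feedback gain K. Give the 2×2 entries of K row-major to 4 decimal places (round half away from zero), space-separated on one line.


0.4137 0.0441 0.9749 0.6888

BᵀP = [-23.0000 -14.0000; 5.5000 -1.0000]
S = R + BᵀPB = [3 0; 0 3/2] + [113.0000 -20.5000; -20.5000 9.2500] = [116.0000 -20.5000; -20.5000 10.7500]
BᵀPA = [28.0000 -9.0000; 2.0000 6.5000]
K = S⁻¹·BᵀPA = [0.4137 0.0441; 0.9749 0.6888]
A−BK = [0.1923 0.1433; -0.4046 -0.2449]
AᵀP(A−BK) = [2.4675 1.3862; 1.3862 0.9199]
P' = Q + AᵀP(A−BK) = [6.7175 -1.6138; -1.6138 3.1699]
tr(P') = 9.8874


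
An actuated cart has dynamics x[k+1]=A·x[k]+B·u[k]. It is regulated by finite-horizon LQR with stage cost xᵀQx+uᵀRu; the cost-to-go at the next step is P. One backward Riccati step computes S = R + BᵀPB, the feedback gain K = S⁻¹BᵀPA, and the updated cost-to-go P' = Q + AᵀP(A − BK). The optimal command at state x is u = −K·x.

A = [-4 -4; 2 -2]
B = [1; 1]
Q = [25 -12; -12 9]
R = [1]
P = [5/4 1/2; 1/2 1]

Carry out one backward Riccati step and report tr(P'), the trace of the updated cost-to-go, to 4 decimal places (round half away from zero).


54.7059

BᵀP = [1.7500 1.5000]
S = R + BᵀPB = [1] + [3.2500] = [4.2500]
BᵀPA = [-4.0000 -10.0000]
K = S⁻¹·BᵀPA = [-0.9412 -2.3529]
A−BK = [-3.0588 -1.6471; 2.9412 0.3529]
AᵀP(A−BK) = [12.2353 6.5882; 6.5882 8.4706]
P' = Q + AᵀP(A−BK) = [37.2353 -5.4118; -5.4118 17.4706]
tr(P') = 54.7059


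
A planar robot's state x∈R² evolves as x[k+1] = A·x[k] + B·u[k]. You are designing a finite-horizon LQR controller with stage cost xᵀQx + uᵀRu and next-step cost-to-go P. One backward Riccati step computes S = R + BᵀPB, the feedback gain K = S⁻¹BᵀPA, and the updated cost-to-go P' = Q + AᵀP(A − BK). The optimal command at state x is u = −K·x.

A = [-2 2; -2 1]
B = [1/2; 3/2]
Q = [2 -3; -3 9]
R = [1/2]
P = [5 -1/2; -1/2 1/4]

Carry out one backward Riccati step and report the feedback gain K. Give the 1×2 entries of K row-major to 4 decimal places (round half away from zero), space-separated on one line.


BᵀP = [1.7500 0.1250]
S = R + BᵀPB = [1/2] + [1.0625] = [1.5625]
BᵀPA = [-3.7500 3.6250]
K = S⁻¹·BᵀPA = [-2.4000 2.3200]
A−BK = [-0.8000 0.8400; 1.6000 -2.4800]
AᵀP(A−BK) = [8.0000 -8.8000; -8.8000 9.8400]
P' = Q + AᵀP(A−BK) = [10.0000 -11.8000; -11.8000 18.8400]
tr(P') = 28.8400

-2.4000 2.3200


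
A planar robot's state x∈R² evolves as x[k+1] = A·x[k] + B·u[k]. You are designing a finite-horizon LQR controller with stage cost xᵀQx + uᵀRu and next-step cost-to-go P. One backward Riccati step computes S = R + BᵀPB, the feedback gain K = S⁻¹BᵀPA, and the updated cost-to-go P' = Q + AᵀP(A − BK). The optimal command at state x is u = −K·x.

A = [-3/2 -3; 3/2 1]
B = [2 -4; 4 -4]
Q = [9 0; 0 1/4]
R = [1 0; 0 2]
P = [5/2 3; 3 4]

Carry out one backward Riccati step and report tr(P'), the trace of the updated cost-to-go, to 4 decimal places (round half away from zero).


11.1583

BᵀP = [17.0000 22.0000; -22.0000 -28.0000]
S = R + BᵀPB = [1 0; 0 2] + [122.0000 -156.0000; -156.0000 200.0000] = [123.0000 -156.0000; -156.0000 202.0000]
BᵀPA = [7.5000 -29.0000; -9.0000 38.0000]
K = S⁻¹·BᵀPA = [0.2176 0.1373; 0.1235 0.2941]
A−BK = [-1.4412 -2.0980; 1.1235 1.6275]
AᵀP(A−BK) = [0.6044 0.8676; 0.8676 1.3039]
P' = Q + AᵀP(A−BK) = [9.6044 0.8676; 0.8676 1.5539]
tr(P') = 11.1583


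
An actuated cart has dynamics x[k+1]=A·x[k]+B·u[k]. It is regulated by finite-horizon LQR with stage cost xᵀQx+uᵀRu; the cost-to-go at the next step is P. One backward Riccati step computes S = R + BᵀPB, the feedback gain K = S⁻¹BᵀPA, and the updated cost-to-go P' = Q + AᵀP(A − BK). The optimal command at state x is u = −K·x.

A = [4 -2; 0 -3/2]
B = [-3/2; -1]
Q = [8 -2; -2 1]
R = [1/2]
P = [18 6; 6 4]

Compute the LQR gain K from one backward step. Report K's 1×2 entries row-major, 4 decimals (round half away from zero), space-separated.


BᵀP = [-33.0000 -13.0000]
S = R + BᵀPB = [1/2] + [62.5000] = [63.0000]
BᵀPA = [-132.0000 85.5000]
K = S⁻¹·BᵀPA = [-2.0952 1.3571]
A−BK = [0.8571 0.0357; -2.0952 -0.1429]
AᵀP(A−BK) = [11.4286 -0.8571; -0.8571 0.9643]
P' = Q + AᵀP(A−BK) = [19.4286 -2.8571; -2.8571 1.9643]
tr(P') = 21.3929

-2.0952 1.3571


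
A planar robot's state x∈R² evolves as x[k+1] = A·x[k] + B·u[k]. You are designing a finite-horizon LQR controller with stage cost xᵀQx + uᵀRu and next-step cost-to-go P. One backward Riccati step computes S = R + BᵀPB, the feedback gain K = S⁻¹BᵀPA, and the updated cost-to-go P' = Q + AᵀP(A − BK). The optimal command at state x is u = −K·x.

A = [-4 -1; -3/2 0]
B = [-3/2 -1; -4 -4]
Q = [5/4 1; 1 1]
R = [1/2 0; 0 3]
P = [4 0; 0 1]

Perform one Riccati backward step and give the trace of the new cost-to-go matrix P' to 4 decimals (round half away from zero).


BᵀP = [-6.0000 -4.0000; -4.0000 -4.0000]
S = R + BᵀPB = [1/2 0; 0 3] + [25.0000 22.0000; 22.0000 20.0000] = [25.5000 22.0000; 22.0000 23.0000]
BᵀPA = [30.0000 6.0000; 22.0000 4.0000]
K = S⁻¹·BᵀPA = [2.0098 0.4878; -0.9659 -0.2927]
A−BK = [-1.9512 -0.5610; 2.6756 0.7805]
AᵀP(A−BK) = [27.2061 7.8049; 7.8049 2.2439]
P' = Q + AᵀP(A−BK) = [28.4561 8.8049; 8.8049 3.2439]
tr(P') = 31.7000

31.7000


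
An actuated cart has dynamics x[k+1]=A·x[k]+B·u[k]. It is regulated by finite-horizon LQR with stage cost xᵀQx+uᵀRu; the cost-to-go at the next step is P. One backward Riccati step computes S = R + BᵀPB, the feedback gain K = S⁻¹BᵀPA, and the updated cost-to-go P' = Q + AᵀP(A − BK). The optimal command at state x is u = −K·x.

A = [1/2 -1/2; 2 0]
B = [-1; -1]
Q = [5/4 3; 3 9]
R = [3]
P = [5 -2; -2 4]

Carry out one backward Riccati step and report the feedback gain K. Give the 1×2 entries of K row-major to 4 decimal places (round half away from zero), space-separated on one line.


BᵀP = [-3.0000 -2.0000]
S = R + BᵀPB = [3] + [5.0000] = [8.0000]
BᵀPA = [-5.5000 1.5000]
K = S⁻¹·BᵀPA = [-0.6875 0.1875]
A−BK = [-0.1875 -0.3125; 1.3125 0.1875]
AᵀP(A−BK) = [9.4688 1.7813; 1.7813 0.9688]
P' = Q + AᵀP(A−BK) = [10.7188 4.7813; 4.7813 9.9688]
tr(P') = 20.6875

-0.6875 0.1875


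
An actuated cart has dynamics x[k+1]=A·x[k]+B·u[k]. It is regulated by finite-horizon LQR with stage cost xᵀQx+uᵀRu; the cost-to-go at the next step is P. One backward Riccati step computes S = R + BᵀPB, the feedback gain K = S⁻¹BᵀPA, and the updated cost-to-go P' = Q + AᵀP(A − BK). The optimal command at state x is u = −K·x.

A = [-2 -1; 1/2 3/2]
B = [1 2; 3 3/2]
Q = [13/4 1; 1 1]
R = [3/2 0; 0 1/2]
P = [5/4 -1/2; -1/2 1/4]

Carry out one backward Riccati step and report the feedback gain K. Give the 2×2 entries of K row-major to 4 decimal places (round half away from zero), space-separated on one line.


0.2353 0.2583 -1.2353 -0.8670

BᵀP = [-0.2500 0.2500; 1.7500 -0.6250]
S = R + BᵀPB = [3/2 0; 0 1/2] + [0.5000 -0.1250; -0.1250 2.5625] = [2.0000 -0.1250; -0.1250 3.0625]
BᵀPA = [0.6250 0.6250; -3.8125 -2.6875]
K = S⁻¹·BᵀPA = [0.2353 0.2583; -1.2353 -0.8670]
A−BK = [0.2353 0.4757; 1.6471 2.0256]
AᵀP(A−BK) = [1.2059 0.9706; 0.9706 0.8210]
P' = Q + AᵀP(A−BK) = [4.4559 1.9706; 1.9706 1.8210]
tr(P') = 6.2769


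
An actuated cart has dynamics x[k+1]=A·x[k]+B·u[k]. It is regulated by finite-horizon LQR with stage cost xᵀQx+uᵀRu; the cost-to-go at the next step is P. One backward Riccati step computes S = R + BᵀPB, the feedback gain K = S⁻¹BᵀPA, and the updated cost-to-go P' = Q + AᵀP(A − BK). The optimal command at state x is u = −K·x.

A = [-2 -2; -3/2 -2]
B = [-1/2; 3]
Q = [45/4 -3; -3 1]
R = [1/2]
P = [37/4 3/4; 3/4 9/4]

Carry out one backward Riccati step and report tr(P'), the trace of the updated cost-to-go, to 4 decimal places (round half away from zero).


BᵀP = [-2.3750 6.3750]
S = R + BᵀPB = [1/2] + [20.3125] = [20.8125]
BᵀPA = [-4.8125 -8.0000]
K = S⁻¹·BᵀPA = [-0.2312 -0.3844]
A−BK = [-2.1156 -2.1922; -0.8063 -0.8468]
AᵀP(A−BK) = [45.4497 47.1502; 47.1502 48.9249]
P' = Q + AᵀP(A−BK) = [56.6997 44.1502; 44.1502 49.9249]
tr(P') = 106.6246

106.6246


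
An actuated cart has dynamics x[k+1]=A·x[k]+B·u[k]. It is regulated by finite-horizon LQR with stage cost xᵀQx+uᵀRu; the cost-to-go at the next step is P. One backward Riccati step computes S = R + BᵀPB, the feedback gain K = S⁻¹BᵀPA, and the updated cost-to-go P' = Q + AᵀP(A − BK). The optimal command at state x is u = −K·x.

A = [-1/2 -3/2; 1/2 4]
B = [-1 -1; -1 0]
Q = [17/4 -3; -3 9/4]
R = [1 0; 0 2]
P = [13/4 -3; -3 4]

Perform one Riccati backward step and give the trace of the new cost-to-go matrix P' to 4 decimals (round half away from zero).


52.1383

BᵀP = [-0.2500 -1.0000; -3.2500 3.0000]
S = R + BᵀPB = [1 0; 0 2] + [1.2500 0.2500; 0.2500 3.2500] = [2.2500 0.2500; 0.2500 5.2500]
BᵀPA = [-0.3750 -3.6250; 3.1250 16.8750]
K = S⁻¹·BᵀPA = [-0.2340 -1.9787; 0.6064 3.3085]
A−BK = [-0.1277 -0.1702; 0.2660 2.0213]
AᵀP(A−BK) = [1.3298 7.6064; 7.6064 44.3085]
P' = Q + AᵀP(A−BK) = [5.5798 4.6064; 4.6064 46.5585]
tr(P') = 52.1383


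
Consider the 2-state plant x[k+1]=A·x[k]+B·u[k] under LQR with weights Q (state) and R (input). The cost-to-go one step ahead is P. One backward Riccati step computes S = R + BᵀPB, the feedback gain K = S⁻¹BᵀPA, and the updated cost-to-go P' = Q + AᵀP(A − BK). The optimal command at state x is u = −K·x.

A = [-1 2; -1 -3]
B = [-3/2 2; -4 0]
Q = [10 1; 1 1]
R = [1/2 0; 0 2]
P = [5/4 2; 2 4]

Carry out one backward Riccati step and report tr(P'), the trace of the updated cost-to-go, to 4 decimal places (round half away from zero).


BᵀP = [-9.8750 -19.0000; 2.5000 4.0000]
S = R + BᵀPB = [1/2 0; 0 2] + [90.8125 -19.7500; -19.7500 5.0000] = [91.3125 -19.7500; -19.7500 7.0000]
BᵀPA = [28.8750 37.2500; -6.5000 -7.0000]
K = S⁻¹·BᵀPA = [0.2960 0.4917; -0.0933 0.3874]
A−BK = [-0.3693 1.9629; 0.1841 -1.0331]
AᵀP(A−BK) = [0.0953 -0.1806; -0.1806 1.3949]
P' = Q + AᵀP(A−BK) = [10.0953 0.8194; 0.8194 2.3949]
tr(P') = 12.4902

12.4902


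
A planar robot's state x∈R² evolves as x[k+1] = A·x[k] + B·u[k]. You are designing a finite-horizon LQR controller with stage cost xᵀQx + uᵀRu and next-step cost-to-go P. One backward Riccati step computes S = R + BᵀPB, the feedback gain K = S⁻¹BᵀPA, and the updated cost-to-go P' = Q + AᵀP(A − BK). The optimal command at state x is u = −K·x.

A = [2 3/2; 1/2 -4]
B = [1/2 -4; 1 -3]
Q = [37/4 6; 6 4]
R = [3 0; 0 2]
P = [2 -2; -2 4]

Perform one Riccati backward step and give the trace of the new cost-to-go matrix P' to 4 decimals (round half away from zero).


BᵀP = [-1.0000 3.0000; -2.0000 -4.0000]
S = R + BᵀPB = [3 0; 0 2] + [2.5000 -5.0000; -5.0000 20.0000] = [5.5000 -5.0000; -5.0000 22.0000]
BᵀPA = [-0.5000 -13.5000; -6.0000 13.0000]
K = S⁻¹·BᵀPA = [-0.4271 -2.4167; -0.3698 0.0417]
A−BK = [0.7344 2.8750; -0.1823 -1.4583]
AᵀP(A−BK) = [2.5677 11.5417; 11.5417 59.3333]
P' = Q + AᵀP(A−BK) = [11.8177 17.5417; 17.5417 63.3333]
tr(P') = 75.1510

75.1510


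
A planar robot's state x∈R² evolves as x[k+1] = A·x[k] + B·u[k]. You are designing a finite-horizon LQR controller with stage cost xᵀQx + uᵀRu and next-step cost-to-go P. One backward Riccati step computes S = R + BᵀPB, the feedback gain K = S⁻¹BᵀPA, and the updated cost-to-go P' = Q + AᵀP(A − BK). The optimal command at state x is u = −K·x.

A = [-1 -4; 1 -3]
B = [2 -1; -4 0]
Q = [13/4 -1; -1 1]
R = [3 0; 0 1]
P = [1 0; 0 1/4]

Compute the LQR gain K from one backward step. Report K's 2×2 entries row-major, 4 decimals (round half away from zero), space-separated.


BᵀP = [2.0000 -1.0000; -1.0000 0.0000]
S = R + BᵀPB = [3 0; 0 1] + [8.0000 -2.0000; -2.0000 1.0000] = [11.0000 -2.0000; -2.0000 2.0000]
BᵀPA = [-3.0000 -5.0000; 1.0000 4.0000]
K = S⁻¹·BᵀPA = [-0.2222 -0.1111; 0.2778 1.8889]
A−BK = [-0.2778 -1.8889; 0.1111 -3.4444]
AᵀP(A−BK) = [0.3056 1.0278; 1.0278 10.1389]
P' = Q + AᵀP(A−BK) = [3.5556 0.0278; 0.0278 11.1389]
tr(P') = 14.6944

-0.2222 -0.1111 0.2778 1.8889


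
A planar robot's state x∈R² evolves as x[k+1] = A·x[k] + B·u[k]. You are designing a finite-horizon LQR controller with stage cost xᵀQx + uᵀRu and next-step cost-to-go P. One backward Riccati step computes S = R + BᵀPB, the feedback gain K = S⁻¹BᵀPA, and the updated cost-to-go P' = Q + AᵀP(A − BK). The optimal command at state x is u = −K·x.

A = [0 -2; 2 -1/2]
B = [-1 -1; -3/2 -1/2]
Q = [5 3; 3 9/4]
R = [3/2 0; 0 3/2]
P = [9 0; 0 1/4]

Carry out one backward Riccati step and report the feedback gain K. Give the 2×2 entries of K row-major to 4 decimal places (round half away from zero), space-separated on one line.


-0.1734 0.8064 0.1272 1.0087

BᵀP = [-9.0000 -0.3750; -9.0000 -0.1250]
S = R + BᵀPB = [3/2 0; 0 3/2] + [9.5625 9.1875; 9.1875 9.0625] = [11.0625 9.1875; 9.1875 10.5625]
BᵀPA = [-0.7500 18.1875; -0.2500 18.0625]
K = S⁻¹·BᵀPA = [-0.1734 0.8064; 0.1272 1.0087]
A−BK = [-0.0462 -0.1850; 1.8035 1.2139]
AᵀP(A−BK) = [0.9017 0.6069; 0.6069 3.1777]
P' = Q + AᵀP(A−BK) = [5.9017 3.6069; 3.6069 5.4277]
tr(P') = 11.3295


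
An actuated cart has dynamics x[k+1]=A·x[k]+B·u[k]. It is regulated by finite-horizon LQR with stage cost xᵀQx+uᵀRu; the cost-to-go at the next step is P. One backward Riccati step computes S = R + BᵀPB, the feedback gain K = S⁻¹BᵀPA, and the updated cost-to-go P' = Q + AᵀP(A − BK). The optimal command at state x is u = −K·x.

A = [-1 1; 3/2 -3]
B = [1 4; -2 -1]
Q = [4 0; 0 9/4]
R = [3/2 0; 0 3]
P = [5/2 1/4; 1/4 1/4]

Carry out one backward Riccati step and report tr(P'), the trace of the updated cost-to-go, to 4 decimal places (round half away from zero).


7.8008

BᵀP = [2.0000 -0.2500; 9.7500 0.7500]
S = R + BᵀPB = [3/2 0; 0 3] + [2.5000 8.2500; 8.2500 38.2500] = [4.0000 8.2500; 8.2500 41.2500]
BᵀPA = [-2.3750 2.7500; -8.6250 7.5000]
K = S⁻¹·BᵀPA = [-0.2766 0.5319; -0.1538 0.0754]
A−BK = [-0.1083 0.1663; 0.7930 -1.8607]
AᵀP(A−BK) = [0.3293 -0.5861; -0.5861 1.2215]
P' = Q + AᵀP(A−BK) = [4.3293 -0.5861; -0.5861 3.4715]
tr(P') = 7.8008


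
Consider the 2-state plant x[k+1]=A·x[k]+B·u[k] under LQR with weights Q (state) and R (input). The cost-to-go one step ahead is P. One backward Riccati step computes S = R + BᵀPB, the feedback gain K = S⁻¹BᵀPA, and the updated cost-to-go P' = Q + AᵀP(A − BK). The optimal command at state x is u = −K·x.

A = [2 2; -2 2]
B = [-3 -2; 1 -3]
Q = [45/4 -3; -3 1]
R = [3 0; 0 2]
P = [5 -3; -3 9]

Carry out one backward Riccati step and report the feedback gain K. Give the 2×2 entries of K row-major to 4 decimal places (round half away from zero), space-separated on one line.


BᵀP = [-18.0000 18.0000; -1.0000 -21.0000]
S = R + BᵀPB = [3 0; 0 2] + [72.0000 -18.0000; -18.0000 65.0000] = [75.0000 -18.0000; -18.0000 67.0000]
BᵀPA = [-72.0000 0.0000; 40.0000 -44.0000]
K = S⁻¹·BᵀPA = [-0.8730 -0.1685; 0.3625 -0.7020]
A−BK = [0.1059 0.0906; -0.0396 0.0625]
AᵀP(A−BK) = [2.6445 -0.0511; -0.0511 1.1130]
P' = Q + AᵀP(A−BK) = [13.8945 -3.0511; -3.0511 2.1130]
tr(P') = 16.0075

-0.8730 -0.1685 0.3625 -0.7020


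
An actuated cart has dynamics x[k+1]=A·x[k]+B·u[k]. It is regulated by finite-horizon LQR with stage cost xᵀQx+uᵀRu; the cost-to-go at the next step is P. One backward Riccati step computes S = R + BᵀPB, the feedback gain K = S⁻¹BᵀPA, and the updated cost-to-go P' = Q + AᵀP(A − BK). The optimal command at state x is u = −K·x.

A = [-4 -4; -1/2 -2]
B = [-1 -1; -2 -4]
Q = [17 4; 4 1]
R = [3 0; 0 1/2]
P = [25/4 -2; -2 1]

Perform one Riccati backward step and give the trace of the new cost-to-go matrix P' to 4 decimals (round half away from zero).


126.4722

BᵀP = [-2.2500 0.0000; 1.7500 -2.0000]
S = R + BᵀPB = [3 0; 0 1/2] + [2.2500 2.2500; 2.2500 6.2500] = [5.2500 2.2500; 2.2500 6.7500]
BᵀPA = [9.0000 9.0000; -6.0000 -3.0000]
K = S⁻¹·BᵀPA = [2.4444 2.2222; -1.7037 -1.1852]
A−BK = [-3.2593 -2.9630; -2.4259 -2.2963]
AᵀP(A−BK) = [60.0278 53.8889; 53.8889 48.4444]
P' = Q + AᵀP(A−BK) = [77.0278 57.8889; 57.8889 49.4444]
tr(P') = 126.4722


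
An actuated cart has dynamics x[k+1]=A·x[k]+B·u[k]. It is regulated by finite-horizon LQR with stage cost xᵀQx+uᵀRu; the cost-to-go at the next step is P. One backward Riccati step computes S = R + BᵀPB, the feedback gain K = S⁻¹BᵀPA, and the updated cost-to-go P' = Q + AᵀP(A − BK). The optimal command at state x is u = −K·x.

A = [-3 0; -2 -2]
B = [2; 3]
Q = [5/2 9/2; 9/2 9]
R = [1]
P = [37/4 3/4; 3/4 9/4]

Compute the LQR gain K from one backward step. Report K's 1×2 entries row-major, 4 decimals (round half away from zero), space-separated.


-1.1710 -0.2454

BᵀP = [20.7500 8.2500]
S = R + BᵀPB = [1] + [66.2500] = [67.2500]
BᵀPA = [-78.7500 -16.5000]
K = S⁻¹·BᵀPA = [-1.1710 -0.2454]
A−BK = [-0.6580 0.4907; 1.5130 -1.2639]
AᵀP(A−BK) = [9.0335 -5.8216; -5.8216 4.9517]
P' = Q + AᵀP(A−BK) = [11.5335 -1.3216; -1.3216 13.9517]
tr(P') = 25.4851


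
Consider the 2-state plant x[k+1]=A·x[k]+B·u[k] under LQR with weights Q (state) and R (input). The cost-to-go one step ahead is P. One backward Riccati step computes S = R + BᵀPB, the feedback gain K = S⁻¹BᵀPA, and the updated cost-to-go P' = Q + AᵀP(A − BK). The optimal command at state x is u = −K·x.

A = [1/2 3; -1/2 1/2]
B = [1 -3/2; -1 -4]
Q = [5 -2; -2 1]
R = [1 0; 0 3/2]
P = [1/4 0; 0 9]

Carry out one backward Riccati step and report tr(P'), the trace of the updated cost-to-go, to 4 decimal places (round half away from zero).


7.5498

BᵀP = [0.2500 -9.0000; -0.3750 -36.0000]
S = R + BᵀPB = [1 0; 0 3/2] + [9.2500 35.6250; 35.6250 144.5625] = [10.2500 35.6250; 35.6250 146.0625]
BᵀPA = [4.6250 -3.7500; 17.8125 -19.1250]
K = S⁻¹·BᵀPA = [0.1797 0.5859; 0.0781 -0.2738]
A−BK = [0.4375 2.0033; -0.0078 -0.0095]
AᵀP(A−BK) = [0.0898 0.2930; 0.2930 1.4599]
P' = Q + AᵀP(A−BK) = [5.0898 -1.7070; -1.7070 2.4599]
tr(P') = 7.5498


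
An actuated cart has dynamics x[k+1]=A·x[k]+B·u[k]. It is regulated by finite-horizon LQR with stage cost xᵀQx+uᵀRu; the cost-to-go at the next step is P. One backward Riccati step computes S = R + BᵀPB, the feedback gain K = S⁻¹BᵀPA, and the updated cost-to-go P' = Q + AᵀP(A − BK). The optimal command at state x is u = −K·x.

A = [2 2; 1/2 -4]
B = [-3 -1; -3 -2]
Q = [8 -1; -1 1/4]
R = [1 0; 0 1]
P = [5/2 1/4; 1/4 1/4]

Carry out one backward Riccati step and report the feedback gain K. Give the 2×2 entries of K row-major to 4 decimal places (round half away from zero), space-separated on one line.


BᵀP = [-8.2500 -1.5000; -3.0000 -0.7500]
S = R + BᵀPB = [1 0; 0 1] + [29.2500 11.2500; 11.2500 4.5000] = [30.2500 11.2500; 11.2500 5.5000]
BᵀPA = [-17.2500 -10.5000; -6.3750 -3.0000]
K = S⁻¹·BᵀPA = [-0.5816 -0.6028; 0.0306 0.6876]
A−BK = [0.2857 0.8791; -1.1837 -4.4333]
AᵀP(A−BK) = [0.7245 1.7347; 1.7347 5.7331]
P' = Q + AᵀP(A−BK) = [8.7245 0.7347; 0.7347 5.9831]
tr(P') = 14.7076

-0.5816 -0.6028 0.0306 0.6876


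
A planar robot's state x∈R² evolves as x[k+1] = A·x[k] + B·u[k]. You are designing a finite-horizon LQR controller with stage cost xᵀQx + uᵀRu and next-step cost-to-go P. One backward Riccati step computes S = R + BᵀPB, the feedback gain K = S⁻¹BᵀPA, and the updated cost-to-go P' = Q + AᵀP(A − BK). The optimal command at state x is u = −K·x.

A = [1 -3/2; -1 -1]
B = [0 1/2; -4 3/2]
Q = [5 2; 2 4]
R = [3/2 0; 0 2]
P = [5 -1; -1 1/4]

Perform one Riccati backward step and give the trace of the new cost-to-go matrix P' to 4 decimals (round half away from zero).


BᵀP = [4.0000 -1.0000; 1.0000 -0.1250]
S = R + BᵀPB = [3/2 0; 0 2] + [4.0000 0.5000; 0.5000 0.3125] = [5.5000 0.5000; 0.5000 2.3125]
BᵀPA = [5.0000 -5.0000; 1.1250 -1.3750]
K = S⁻¹·BᵀPA = [0.8822 -0.8722; 0.2957 -0.4060]
A−BK = [0.8521 -1.2970; 2.0852 -3.8797]
AᵀP(A−BK) = [2.5063 -2.9323; -2.9323 3.5808]
P' = Q + AᵀP(A−BK) = [7.5063 -0.9323; -0.9323 7.5808]
tr(P') = 15.0871

15.0871


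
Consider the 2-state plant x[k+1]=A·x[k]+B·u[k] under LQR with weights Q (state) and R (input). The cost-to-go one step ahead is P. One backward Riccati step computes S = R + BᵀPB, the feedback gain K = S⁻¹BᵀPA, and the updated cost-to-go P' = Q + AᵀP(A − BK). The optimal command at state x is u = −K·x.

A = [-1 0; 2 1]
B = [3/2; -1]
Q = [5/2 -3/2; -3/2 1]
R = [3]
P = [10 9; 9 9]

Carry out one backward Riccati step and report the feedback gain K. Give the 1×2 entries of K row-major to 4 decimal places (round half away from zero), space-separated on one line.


0.4000 0.6000

BᵀP = [6.0000 4.5000]
S = R + BᵀPB = [3] + [4.5000] = [7.5000]
BᵀPA = [3.0000 4.5000]
K = S⁻¹·BᵀPA = [0.4000 0.6000]
A−BK = [-1.6000 -0.9000; 2.4000 1.6000]
AᵀP(A−BK) = [8.8000 7.2000; 7.2000 6.3000]
P' = Q + AᵀP(A−BK) = [11.3000 5.7000; 5.7000 7.3000]
tr(P') = 18.6000


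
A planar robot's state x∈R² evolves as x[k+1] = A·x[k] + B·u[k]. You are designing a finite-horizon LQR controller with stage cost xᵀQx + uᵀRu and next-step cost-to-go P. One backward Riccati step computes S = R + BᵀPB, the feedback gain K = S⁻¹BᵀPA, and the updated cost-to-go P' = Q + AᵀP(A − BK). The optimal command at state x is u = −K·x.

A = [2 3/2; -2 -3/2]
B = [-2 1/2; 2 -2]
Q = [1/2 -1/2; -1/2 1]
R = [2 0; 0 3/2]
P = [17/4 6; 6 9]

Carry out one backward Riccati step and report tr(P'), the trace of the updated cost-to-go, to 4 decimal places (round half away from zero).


BᵀP = [3.5000 6.0000; -9.8750 -15.0000]
S = R + BᵀPB = [2 0; 0 3/2] + [5.0000 -10.2500; -10.2500 25.0625] = [7.0000 -10.2500; -10.2500 26.5625]
BᵀPA = [-5.0000 -3.7500; 10.2500 7.6875]
K = S⁻¹·BᵀPA = [-0.3431 -0.2573; 0.2535 0.1901]
A−BK = [1.1870 0.8903; -0.8068 -0.6051]
AᵀP(A−BK) = [0.6862 0.5147; 0.5147 0.3860]
P' = Q + AᵀP(A−BK) = [1.1862 0.0147; 0.0147 1.3860]
tr(P') = 2.5723

2.5723


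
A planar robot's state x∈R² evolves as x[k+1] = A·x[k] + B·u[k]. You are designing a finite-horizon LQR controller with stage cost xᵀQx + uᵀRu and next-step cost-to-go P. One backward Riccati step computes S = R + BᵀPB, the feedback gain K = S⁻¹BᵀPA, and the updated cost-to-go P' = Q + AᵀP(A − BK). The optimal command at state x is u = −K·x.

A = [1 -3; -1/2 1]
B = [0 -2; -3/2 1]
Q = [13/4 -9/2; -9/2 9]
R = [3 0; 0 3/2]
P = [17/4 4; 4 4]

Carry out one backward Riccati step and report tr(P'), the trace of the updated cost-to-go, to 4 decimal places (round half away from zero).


BᵀP = [-6.0000 -6.0000; -4.5000 -4.0000]
S = R + BᵀPB = [3 0; 0 3/2] + [9.0000 6.0000; 6.0000 5.0000] = [12.0000 6.0000; 6.0000 6.5000]
BᵀPA = [-3.0000 12.0000; -2.5000 9.5000]
K = S⁻¹·BᵀPA = [-0.1071 0.5000; -0.2857 1.0000]
A−BK = [0.4286 -1.0000; -0.3750 0.7500]
AᵀP(A−BK) = [0.2143 -0.7500; -0.7500 2.7500]
P' = Q + AᵀP(A−BK) = [3.4643 -5.2500; -5.2500 11.7500]
tr(P') = 15.2143

15.2143


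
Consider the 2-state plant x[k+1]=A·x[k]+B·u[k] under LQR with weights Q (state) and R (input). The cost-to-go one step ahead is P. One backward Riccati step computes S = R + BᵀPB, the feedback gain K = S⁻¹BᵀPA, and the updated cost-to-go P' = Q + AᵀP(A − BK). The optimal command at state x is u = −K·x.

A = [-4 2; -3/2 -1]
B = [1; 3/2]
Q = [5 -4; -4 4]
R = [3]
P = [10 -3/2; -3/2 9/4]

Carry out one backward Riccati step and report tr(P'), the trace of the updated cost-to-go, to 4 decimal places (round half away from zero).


106.3272

BᵀP = [7.7500 1.8750]
S = R + BᵀPB = [3] + [10.5625] = [13.5625]
BᵀPA = [-33.8125 13.6250]
K = S⁻¹·BᵀPA = [-2.4931 1.0046]
A−BK = [-1.5069 0.9954; 2.2396 -2.5069]
AᵀP(A−BK) = [62.7650 -44.1567; -44.1567 34.5622]
P' = Q + AᵀP(A−BK) = [67.7650 -48.1567; -48.1567 38.5622]
tr(P') = 106.3272


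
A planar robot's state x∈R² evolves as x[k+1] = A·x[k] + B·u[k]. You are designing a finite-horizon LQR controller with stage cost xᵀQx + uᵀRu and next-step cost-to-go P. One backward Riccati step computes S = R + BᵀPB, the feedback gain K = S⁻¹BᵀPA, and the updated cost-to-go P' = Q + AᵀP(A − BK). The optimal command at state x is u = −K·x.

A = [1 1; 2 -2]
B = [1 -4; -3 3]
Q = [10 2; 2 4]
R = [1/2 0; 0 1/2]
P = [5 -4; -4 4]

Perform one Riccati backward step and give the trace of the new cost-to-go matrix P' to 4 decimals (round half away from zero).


BᵀP = [17.0000 -16.0000; -32.0000 28.0000]
S = R + BᵀPB = [1/2 0; 0 1/2] + [65.0000 -116.0000; -116.0000 212.0000] = [65.5000 -116.0000; -116.0000 212.5000]
BᵀPA = [-15.0000 49.0000; 24.0000 -88.0000]
K = S⁻¹·BᵀPA = [-0.8720 0.4419; -0.3630 -0.1729]
A−BK = [0.4198 -0.1334; 0.4733 -0.1556]
AᵀP(A−BK) = [0.6337 -0.2220; -0.2220 0.1324]
P' = Q + AᵀP(A−BK) = [10.6337 1.7780; 1.7780 4.1324]
tr(P') = 14.7661

14.7661


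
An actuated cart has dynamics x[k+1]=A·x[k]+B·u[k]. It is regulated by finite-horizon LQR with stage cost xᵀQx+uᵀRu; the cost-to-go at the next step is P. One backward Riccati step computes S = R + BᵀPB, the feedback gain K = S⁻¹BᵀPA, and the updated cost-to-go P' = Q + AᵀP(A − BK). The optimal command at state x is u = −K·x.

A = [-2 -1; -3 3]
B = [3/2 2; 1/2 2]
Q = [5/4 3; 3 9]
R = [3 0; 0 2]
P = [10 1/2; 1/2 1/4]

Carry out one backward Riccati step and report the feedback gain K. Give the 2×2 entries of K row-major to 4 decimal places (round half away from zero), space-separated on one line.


BᵀP = [15.2500 0.8750; 21.0000 1.5000]
S = R + BᵀPB = [3 0; 0 2] + [23.3125 32.2500; 32.2500 45.0000] = [26.3125 32.2500; 32.2500 47.0000]
BᵀPA = [-33.1250 -12.6250; -46.5000 -16.5000]
K = S⁻¹·BᵀPA = [-0.2912 -0.3115; -0.7896 -0.1373]
A−BK = [0.0159 -0.2581; -1.2753 3.4304]
AᵀP(A−BK) = [1.8900 -0.4539; -0.4539 3.0515]
P' = Q + AᵀP(A−BK) = [3.1400 2.5461; 2.5461 12.0515]
tr(P') = 15.1915

-0.2912 -0.3115 -0.7896 -0.1373


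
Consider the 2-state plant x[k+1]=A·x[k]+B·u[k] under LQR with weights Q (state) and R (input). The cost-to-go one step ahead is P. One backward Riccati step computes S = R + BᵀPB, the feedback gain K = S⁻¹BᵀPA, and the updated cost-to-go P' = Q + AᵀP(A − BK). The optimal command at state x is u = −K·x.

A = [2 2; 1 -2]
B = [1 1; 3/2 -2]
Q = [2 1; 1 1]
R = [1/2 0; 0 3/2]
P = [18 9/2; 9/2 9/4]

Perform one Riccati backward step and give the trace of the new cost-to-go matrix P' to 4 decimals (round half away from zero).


BᵀP = [24.7500 7.8750; 9.0000 0.0000]
S = R + BᵀPB = [1/2 0; 0 3/2] + [36.5625 9.0000; 9.0000 9.0000] = [37.0625 9.0000; 9.0000 10.5000]
BᵀPA = [57.3750 33.7500; 18.0000 18.0000]
K = S⁻¹·BᵀPA = [1.4293 0.6243; 0.4892 1.1792]
A−BK = [0.0815 0.1965; -0.1655 -0.5780]
AᵀP(A−BK) = [1.4402 1.4566; 1.4566 2.7052]
P' = Q + AᵀP(A−BK) = [3.4402 2.4566; 2.4566 3.7052]
tr(P') = 7.1454

7.1454
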